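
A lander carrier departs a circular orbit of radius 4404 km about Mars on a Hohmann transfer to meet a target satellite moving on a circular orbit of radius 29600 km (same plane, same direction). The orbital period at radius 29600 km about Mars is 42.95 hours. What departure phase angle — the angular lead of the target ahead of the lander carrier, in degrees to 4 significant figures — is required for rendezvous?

φ = 101.6°

From Kepler's third law T² = 4π²r³/μ at r = 29600 km, T = 42.95 hours = 42.95 × 3600 s = 1.5462×10^5 s: μ = 4π²r³/T² = 42825.6 km³/s².
The Hohmann ellipse has a_t = (r₁ + r₂)/2 = 17002 km.
Transfer time t = π√(a_t³/μ) = 33655 s.
Target angular speed ω₂ = √(μ/r₂³) = 4.0636×10^-5 rad/s.
Angle swept by the target during transfer: ω₂·t = 1.3676 rad = 78.36°.
Arrival is 180° from departure on the ellipse, so φ = 180° − 78.36° = 101.6°.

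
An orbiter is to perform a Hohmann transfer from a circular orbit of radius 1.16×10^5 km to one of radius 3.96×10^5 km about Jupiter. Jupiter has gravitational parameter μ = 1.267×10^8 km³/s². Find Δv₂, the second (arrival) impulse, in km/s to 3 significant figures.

Δv₂ = 5.85 km/s

Semi-major axis of the transfer orbit: a_t = (1.160×10^5 + 3.960×10^5)/2 = 2.560×10^5 km.
Circular speed at r = 3.960×10^5 km: v_c = √(μ/r) = 17.887 km/s.
Vis-viva on the transfer ellipse at r = 3.960×10^5 km gives v_t = √[μ(2/r − 1/a_t)] = 12.041 km/s.
Δv₂ = |v_t − v_c| = |12.041 − 17.887| = 5.846 km/s.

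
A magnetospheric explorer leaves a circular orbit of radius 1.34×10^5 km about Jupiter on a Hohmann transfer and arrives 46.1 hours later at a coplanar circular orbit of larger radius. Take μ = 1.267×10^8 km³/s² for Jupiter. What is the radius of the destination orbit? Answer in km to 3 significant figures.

Transfer time t = 46.1 hours = 1.6596×10^5 s, and t = π√(a_t³/μ).
So a_t = (μ t²/π²)^(1/3) = (1.267×10^8 × (1.6596×10^5)² / π²)^(1/3) = 7.0712×10^5 km.
Since a_t = (r₁ + r₂)/2, r₂ = 2a_t − r₁ = 2×7.0712×10^5 − 1.340×10^5 = 1.28024×10^6 km.

r₂ = 1.28×10^6 km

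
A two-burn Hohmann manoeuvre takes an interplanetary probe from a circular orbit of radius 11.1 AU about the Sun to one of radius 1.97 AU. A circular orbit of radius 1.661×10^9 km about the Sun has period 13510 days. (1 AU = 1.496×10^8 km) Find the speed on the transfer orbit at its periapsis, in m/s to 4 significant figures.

From Kepler's third law T² = 4π²r³/μ at r = 1.661×10^9 km, T = 13510 days = 13510 × 86400 s = 1.167264×10^9 s: μ = 4π²r³/T² = 1.32779×10^11 km³/s².
In km: r₁ = 11.1 × 1.496×10^8 = 1.66056×10^9 km; r₂ = 1.97 × 1.496×10^8 = 2.94712×10^8 km.
Semi-major axis of the transfer orbit: a_t = (1.66056×10^9 + 2.94712×10^8)/2 = 9.77636×10^8 km.
At periapsis, r = 2.94712×10^8 km.
Applying v² = μ(2/r − 1/a_t): v = 27.66 km/s.

v = 27660 m/s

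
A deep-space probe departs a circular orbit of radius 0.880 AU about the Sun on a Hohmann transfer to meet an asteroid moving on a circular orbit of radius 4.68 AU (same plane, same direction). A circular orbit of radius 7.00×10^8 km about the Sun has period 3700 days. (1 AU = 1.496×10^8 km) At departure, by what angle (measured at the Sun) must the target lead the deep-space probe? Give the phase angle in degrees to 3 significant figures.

From Kepler's third law T² = 4π²r³/μ at r = 7.00×10^8 km, T = 3700 days = 3700 × 86400 s = 3.1968×10^8 s: μ = 4π²r³/T² = 1.32502×10^11 km³/s².
In km: r₁ = 0.880 × 1.496×10^8 = 1.31648×10^8 km; r₂ = 4.68 × 1.496×10^8 = 7.00128×10^8 km.
Semi-major axis of the transfer orbit: a_t = (1.31648×10^8 + 7.00128×10^8)/2 = 4.15888×10^8 km.
The half-period of the transfer ellipse is t = π√(a_t³/μ) = 7.3199×10^7 s.
Target angular speed ω₂ = √(μ/r₂³) = 1.9649×10^-8 rad/s.
Angle swept by the target during transfer: ω₂·t = 1.4383 rad = 82.41°.
The deep-space probe traverses 180° on the transfer ellipse, so the target must lead by 180° − 82.41° = 97.6°.

φ = 97.6°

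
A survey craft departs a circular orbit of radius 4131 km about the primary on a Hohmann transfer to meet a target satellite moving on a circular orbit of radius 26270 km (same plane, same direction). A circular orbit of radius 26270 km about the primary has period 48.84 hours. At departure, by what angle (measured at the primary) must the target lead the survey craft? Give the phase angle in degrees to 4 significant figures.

φ = 100.8°

From Kepler's third law T² = 4π²r³/μ at r = 26270 km, T = 48.84 hours = 48.84 × 3600 s = 1.75824×10^5 s: μ = 4π²r³/T² = 23151.7 km³/s².
Transfer-ellipse semi-major axis a_t = (r₁ + r₂)/2 = (4131 + 26270)/2 = 15200.5 km.
The half-period of the transfer ellipse is t = π√(a_t³/μ) = 38690 s.
Target angular speed ω₂ = √(μ/r₂³) = 3.574×10^-5 rad/s.
Angle swept by the target during transfer: ω₂·t = 1.3828 rad = 79.23°.
Arrival is 180° from departure on the ellipse, so φ = 180° − 79.23° = 100.8°.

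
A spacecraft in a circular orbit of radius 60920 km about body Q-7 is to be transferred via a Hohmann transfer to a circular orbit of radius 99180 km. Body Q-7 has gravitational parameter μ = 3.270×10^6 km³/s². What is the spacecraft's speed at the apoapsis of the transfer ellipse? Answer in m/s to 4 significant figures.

v = 5009 m/s

The Hohmann ellipse has a_t = (r₁ + r₂)/2 = 80050 km.
The apoapsis of the transfer ellipse is at r = 99180 km.
From the vis-viva equation, v = √[μ(2/r − 1/a_t)] = 5.009 km/s.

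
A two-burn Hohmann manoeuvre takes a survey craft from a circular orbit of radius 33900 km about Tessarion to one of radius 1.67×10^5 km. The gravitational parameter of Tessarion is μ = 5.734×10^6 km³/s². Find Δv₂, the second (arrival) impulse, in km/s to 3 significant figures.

Semi-major axis of the transfer orbit: a_t = (33900 + 1.670×10^5)/2 = 1.0045×10^5 km.
Circular speed at r = 1.670×10^5 km: v_c = √(μ/r) = 5.860 km/s.
Transfer-orbit speed at the same r (vis-viva, a = a_t): v_t = √[μ(2/r − 1/a_t)] = 3.404 km/s.
Δv₂ = |v_t − v_c| = |3.404 − 5.860| = 2.456 km/s.

Δv₂ = 2.46 km/s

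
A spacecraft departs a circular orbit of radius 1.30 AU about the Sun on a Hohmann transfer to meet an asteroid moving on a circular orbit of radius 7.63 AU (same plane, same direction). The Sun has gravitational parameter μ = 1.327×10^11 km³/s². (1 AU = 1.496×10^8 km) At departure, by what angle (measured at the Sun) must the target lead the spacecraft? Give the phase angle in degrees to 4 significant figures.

In km: r₁ = 1.30 × 1.496×10^8 = 1.9448×10^8 km; r₂ = 7.63 × 1.496×10^8 = 1.141448×10^9 km.
Transfer-ellipse semi-major axis a_t = (r₁ + r₂)/2 = (1.9448×10^8 + 1.141448×10^9)/2 = 6.67964×10^8 km.
The half-period of the transfer ellipse is t = π√(a_t³/μ) = 1.48883×10^8 s.
Target angular speed ω₂ = √(μ/r₂³) = 9.44607×10^-9 rad/s.
Angle swept by the target during transfer: ω₂·t = 1.4064 rad = 80.58°.
The spacecraft traverses 180° on the transfer ellipse, so the target must lead by 180° − 80.58° = 99.42°.

φ = 99.42°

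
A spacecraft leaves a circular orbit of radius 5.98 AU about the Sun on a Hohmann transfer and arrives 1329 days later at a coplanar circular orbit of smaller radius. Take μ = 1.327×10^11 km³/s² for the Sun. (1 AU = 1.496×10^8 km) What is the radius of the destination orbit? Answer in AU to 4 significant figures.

r₂ = 1.530 AU

In km: r₁ = 5.98 × 1.496×10^8 = 8.94608×10^8 km.
Transfer time t = 1329 days = 1.148256×10^8 s, and t = π√(a_t³/μ).
So a_t = (μ t²/π²)^(1/3) = (1.327×10^11 × (1.148256×10^8)² / π²)^(1/3) = 5.6176×10^8 km.
Since a_t = (r₁ + r₂)/2, r₂ = 2a_t − r₁ = 2×5.6176×10^8 − 8.94608×10^8 = 2.28912×10^8 km.
In AU: r₂ = 2.28912×10^8 / 1.496×10^8 = 1.530 AU.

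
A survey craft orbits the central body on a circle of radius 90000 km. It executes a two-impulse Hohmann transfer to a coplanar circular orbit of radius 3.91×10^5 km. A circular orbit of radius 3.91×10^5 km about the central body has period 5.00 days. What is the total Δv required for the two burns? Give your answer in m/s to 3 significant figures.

Δv = 5470 m/s

From Kepler's third law T² = 4π²r³/μ at r = 3.91×10^5 km, T = 5.00 days = 5.00 × 86400 s = 4.320×10^5 s: μ = 4π²r³/T² = 1.26451×10^7 km³/s².
The Hohmann ellipse has a_t = (r₁ + r₂)/2 = 2.405×10^5 km.
At r₁ the circular-orbit speed is v₁ = √(μ/r₁) = 11.85 km/s.
On the transfer ellipse at r₁, vis-viva equation gives v_p = √[μ(2/r₁ − 1/a_t)] = 15.11 km/s.
First burn Δv₁ = |v_p − v₁| = 3.260 km/s.
Circular speed at r₂: v₂ = √(μ/r₂) = 5.687 km/s.
Transfer-orbit speed at r₂: v_a = √[μ(2/r₂ − 1/a_t)] = 3.479 km/s.
Second burn Δv₂ = |v₂ − v_a| = 2.208 km/s.
Δv = Δv₁ + Δv₂ = 3.260 + 2.208 = 5.468 km/s.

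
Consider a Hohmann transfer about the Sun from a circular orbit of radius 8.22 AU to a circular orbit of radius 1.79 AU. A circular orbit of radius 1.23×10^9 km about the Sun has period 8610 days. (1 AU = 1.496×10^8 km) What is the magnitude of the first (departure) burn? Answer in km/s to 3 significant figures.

Δv₁ = 4.18 km/s

From Kepler's third law T² = 4π²r³/μ at r = 1.23×10^9 km, T = 8610 days = 8610 × 86400 s = 7.43904×10^8 s: μ = 4π²r³/T² = 1.32752×10^11 km³/s².
In km: r₁ = 8.22 × 1.496×10^8 = 1.229712×10^9 km; r₂ = 1.79 × 1.496×10^8 = 2.67784×10^8 km.
Transfer-ellipse semi-major axis a_t = (r₁ + r₂)/2 = (1.229712×10^9 + 2.67784×10^8)/2 = 7.48748×10^8 km.
Circular speed at r = 1.229712×10^9 km: v_c = √(μ/r) = 10.39 km/s.
Vis-viva on the transfer ellipse at r = 1.229712×10^9 km gives v_t = √[μ(2/r − 1/a_t)] = 6.214 km/s.
Δv₁ = |v_t − v_c| = |6.214 − 10.39| = 4.176 km/s.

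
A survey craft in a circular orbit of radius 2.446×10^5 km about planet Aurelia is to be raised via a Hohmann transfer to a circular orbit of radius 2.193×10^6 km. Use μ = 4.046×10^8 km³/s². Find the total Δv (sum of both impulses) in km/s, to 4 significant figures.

The Hohmann ellipse has a_t = (r₁ + r₂)/2 = 1.2188×10^6 km.
At r₁ the circular-orbit speed is v₁ = √(μ/r₁) = 40.671 km/s.
On the transfer ellipse at r₁, v² = μ(2/r − 1/a) gives v_p = √[μ(2/r₁ − 1/a_t)] = 54.555 km/s.
First burn Δv₁ = |v_p − v₁| = 13.88 km/s.
Circular speed at r₂: v₂ = √(μ/r₂) = 13.583 km/s.
Transfer-orbit speed at r₂: v_a = √[μ(2/r₂ − 1/a_t)] = 6.0849 km/s.
Second burn Δv₂ = |v₂ − v_a| = 7.498 km/s.
Total Δv = Δv₁ + Δv₂ = 21.38 km/s.

Δv = 21.38 km/s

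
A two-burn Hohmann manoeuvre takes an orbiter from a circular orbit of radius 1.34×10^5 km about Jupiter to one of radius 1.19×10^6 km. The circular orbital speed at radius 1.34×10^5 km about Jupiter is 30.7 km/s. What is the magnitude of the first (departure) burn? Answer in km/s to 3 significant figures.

From the circular-orbit relation v² = μ/r at r = 1.34×10^5 km: μ = v²r = (30.7)² × 1.34×10^5 = 1.26294×10^8 km³/s².
Transfer-ellipse semi-major axis a_t = (r₁ + r₂)/2 = (1.340×10^5 + 1.190×10^6)/2 = 6.620×10^5 km.
Circular speed at r = 1.340×10^5 km: v_c = √(μ/r) = 30.70 km/s.
Transfer-orbit speed at the same r (vis-viva, a = a_t): v_t = √[μ(2/r − 1/a_t)] = 41.16 km/s.
Δv₁ = |v_t − v_c| = |41.16 − 30.70| = 10.46 km/s.

Δv₁ = 10.5 km/s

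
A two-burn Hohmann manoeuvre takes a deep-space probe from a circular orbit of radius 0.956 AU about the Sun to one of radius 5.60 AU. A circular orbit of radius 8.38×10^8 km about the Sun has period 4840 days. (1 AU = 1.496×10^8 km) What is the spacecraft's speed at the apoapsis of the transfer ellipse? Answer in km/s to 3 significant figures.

From Kepler's third law T² = 4π²r³/μ at r = 8.38×10^8 km, T = 4840 days = 4840 × 86400 s = 4.18176×10^8 s: μ = 4π²r³/T² = 1.32854×10^11 km³/s².
In km: r₁ = 0.956 × 1.496×10^8 = 1.430176×10^8 km; r₂ = 5.60 × 1.496×10^8 = 8.3776×10^8 km.
Transfer-ellipse semi-major axis a_t = (r₁ + r₂)/2 = (1.430176×10^8 + 8.3776×10^8)/2 = 4.903888×10^8 km.
At apoapsis, r = 8.3776×10^8 km.
Vis-viva: v = √[μ(2/r − 1/a_t)] = √[1.32854×10^11 × (2/8.3776×10^8 − 1/4.903888×10^8)] = 6.801 km/s.

v = 6.80 km/s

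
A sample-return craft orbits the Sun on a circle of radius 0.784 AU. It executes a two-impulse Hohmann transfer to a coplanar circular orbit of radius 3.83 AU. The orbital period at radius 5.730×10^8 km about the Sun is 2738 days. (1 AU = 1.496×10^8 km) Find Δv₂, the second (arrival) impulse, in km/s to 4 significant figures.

From Kepler's third law T² = 4π²r³/μ at r = 5.730×10^8 km, T = 2738 days = 2738 × 86400 s = 2.365632×10^8 s: μ = 4π²r³/T² = 1.32718×10^11 km³/s².
In km: r₁ = 0.784 × 1.496×10^8 = 1.172864×10^8 km; r₂ = 3.83 × 1.496×10^8 = 5.72968×10^8 km.
Semi-major axis of the transfer orbit: a_t = (1.172864×10^8 + 5.72968×10^8)/2 = 3.451272×10^8 km.
On the circular orbit at r = 5.72968×10^8 km, v_c = √(μ/r) = 15.219 km/s.
Transfer-orbit speed at the same r (vis-viva, a = a_t): v_t = √[μ(2/r − 1/a_t)] = 8.8722 km/s.
Δv₂ = |v_t − v_c| = |8.8722 − 15.219| = 6.347 km/s.

Δv₂ = 6.347 km/s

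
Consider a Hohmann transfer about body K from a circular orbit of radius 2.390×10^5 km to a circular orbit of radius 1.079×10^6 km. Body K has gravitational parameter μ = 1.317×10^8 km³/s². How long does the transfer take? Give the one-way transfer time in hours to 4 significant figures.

t = 40.68 hours

Transfer-ellipse semi-major axis a_t = (r₁ + r₂)/2 = (2.390×10^5 + 1.079×10^6)/2 = 6.590×10^5 km.
By Kepler's third law the transfer-orbit period is T = 2π√(a_t³/μ), so t = T/2 = 1.4645×10^5 s.
Converting: 1.4645×10^5 s ÷ 3600 s/hour = 40.68 hours.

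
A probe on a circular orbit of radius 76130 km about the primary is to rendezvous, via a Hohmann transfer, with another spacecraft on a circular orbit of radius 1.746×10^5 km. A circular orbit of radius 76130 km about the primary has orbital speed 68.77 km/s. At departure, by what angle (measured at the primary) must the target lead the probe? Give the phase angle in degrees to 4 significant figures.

φ = 70.49°

From the circular-orbit relation v² = μ/r at r = 76130 km: μ = v²r = (68.77)² × 76130 = 3.60043×10^8 km³/s².
Semi-major axis of the transfer orbit: a_t = (76130 + 1.746×10^5)/2 = 1.25365×10^5 km.
Transfer time t = π√(a_t³/μ) = 7349.2 s.
Target angular speed ω₂ = √(μ/r₂³) = 2.6008×10^-4 rad/s.
Angle swept by the target during transfer: ω₂·t = 1.91138 rad = 109.51°.
The probe traverses 180° on the transfer ellipse, so the target must lead by 180° − 109.51° = 70.49°.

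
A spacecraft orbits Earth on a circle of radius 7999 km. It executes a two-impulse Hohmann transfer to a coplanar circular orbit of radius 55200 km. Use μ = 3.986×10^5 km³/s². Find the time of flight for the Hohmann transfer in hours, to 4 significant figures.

Semi-major axis of the transfer orbit: a_t = (7999 + 55200)/2 = 31599.5 km.
Half the transfer-orbit period gives t = π√(a_t³/μ) = 27950 s.
Converting: 27950 s ÷ 3600 s/hour = 7.764 hours.

t = 7.764 hours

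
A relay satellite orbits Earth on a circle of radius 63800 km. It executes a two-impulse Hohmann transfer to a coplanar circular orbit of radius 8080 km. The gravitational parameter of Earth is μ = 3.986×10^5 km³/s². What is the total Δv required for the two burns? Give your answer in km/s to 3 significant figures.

Δv = 3.65 km/s

The Hohmann ellipse has a_t = (r₁ + r₂)/2 = 35940 km.
At r₁ the circular-orbit speed is v₁ = √(μ/r₁) = 2.49953 km/s.
On the transfer ellipse at r₁, v² = μ(2/r − 1/a) gives v_a = √[μ(2/r₁ − 1/a_t)] = 1.18515 km/s.
First burn Δv₁ = |v_a − v₁| = 1.3144 km/s.
Circular speed at r₂: v₂ = √(μ/r₂) = 7.02365 km/s.
Transfer-orbit speed at r₂: v_p = √[μ(2/r₂ − 1/a_t)] = 9.35803 km/s.
Second burn Δv₂ = |v₂ − v_p| = 2.3344 km/s.
Δv = Δv₁ + Δv₂ = 1.3144 + 2.3344 = 3.649 km/s.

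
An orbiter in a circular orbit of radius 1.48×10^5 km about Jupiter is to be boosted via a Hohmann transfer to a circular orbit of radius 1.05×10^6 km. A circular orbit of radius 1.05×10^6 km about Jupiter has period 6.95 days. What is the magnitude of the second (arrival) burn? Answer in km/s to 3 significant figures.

Δv₂ = 5.53 km/s

From Kepler's third law T² = 4π²r³/μ at r = 1.05×10^6 km, T = 6.95 days = 6.95 × 86400 s = 6.0048×10^5 s: μ = 4π²r³/T² = 1.26745×10^8 km³/s².
Semi-major axis of the transfer orbit: a_t = (1.480×10^5 + 1.050×10^6)/2 = 5.990×10^5 km.
On the circular orbit at r = 1.050×10^6 km, v_c = √(μ/r) = 10.987 km/s.
Transfer-orbit speed at the same r (vis-viva, a = a_t): v_t = √[μ(2/r − 1/a_t)] = 5.4612 km/s.
Δv₂ = |v_t − v_c| = |5.4612 − 10.987| = 5.526 km/s.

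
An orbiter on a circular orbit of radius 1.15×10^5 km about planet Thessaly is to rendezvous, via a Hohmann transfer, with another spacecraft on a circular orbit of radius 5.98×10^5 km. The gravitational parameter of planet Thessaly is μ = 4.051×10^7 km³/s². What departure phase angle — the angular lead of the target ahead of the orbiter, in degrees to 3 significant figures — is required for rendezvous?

Semi-major axis of the transfer orbit: a_t = (1.150×10^5 + 5.980×10^5)/2 = 3.565×10^5 km.
The half-period of the transfer ellipse is t = π√(a_t³/μ) = 1.05065×10^5 s.
The target's mean motion on its circular orbit is ω₂ = √(μ/r₂³) = 1.37635×10^-5 rad/s.
Angle swept by the target during transfer: ω₂·t = 1.44606 rad = 82.853°.
The orbiter traverses 180° on the transfer ellipse, so the target must lead by 180° − 82.853° = 97.1°.

φ = 97.1°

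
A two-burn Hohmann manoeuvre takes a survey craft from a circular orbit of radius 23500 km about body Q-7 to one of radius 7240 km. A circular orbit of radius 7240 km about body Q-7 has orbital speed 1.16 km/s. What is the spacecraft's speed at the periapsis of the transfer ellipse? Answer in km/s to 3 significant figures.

From the circular-orbit relation v² = μ/r at r = 7240 km: μ = v²r = (1.16)² × 7240 = 9742.14 km³/s².
The Hohmann ellipse has a_t = (r₁ + r₂)/2 = 15370 km.
The periapsis of the transfer ellipse is at r = 7240 km.
Vis-viva: v = √[μ(2/r − 1/a_t)] = √[9742.14 × (2/7240 − 1/15370)] = 1.434 km/s.

v = 1.43 km/s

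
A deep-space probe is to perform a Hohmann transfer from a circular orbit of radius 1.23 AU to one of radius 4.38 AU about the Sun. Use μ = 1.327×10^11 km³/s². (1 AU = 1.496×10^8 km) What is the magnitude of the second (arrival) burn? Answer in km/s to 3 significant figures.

In km: r₁ = 1.23 × 1.496×10^8 = 1.84008×10^8 km; r₂ = 4.38 × 1.496×10^8 = 6.55248×10^8 km.
Semi-major axis of the transfer orbit: a_t = (1.84008×10^8 + 6.55248×10^8)/2 = 4.19628×10^8 km.
Circular speed at r = 6.55248×10^8 km: v_c = √(μ/r) = 14.231 km/s.
Vis-viva on the transfer ellipse at r = 6.55248×10^8 km gives v_t = √[μ(2/r − 1/a_t)] = 9.4236 km/s.
Δv₂ = |v_t − v_c| = |9.4236 − 14.231| = 4.807 km/s.

Δv₂ = 4.81 km/s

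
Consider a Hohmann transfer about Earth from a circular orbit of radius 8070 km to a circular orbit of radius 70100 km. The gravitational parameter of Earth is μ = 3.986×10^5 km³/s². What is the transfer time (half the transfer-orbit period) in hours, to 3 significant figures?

t = 10.7 hours

Semi-major axis of the transfer orbit: a_t = (8070 + 70100)/2 = 39085 km.
Transfer time t = π√(a_t³/μ) = π√((39085)³ / 3.986×10^5) = 38450 s.
Converting: 38450 s ÷ 3600 s/hour = 10.7 hours.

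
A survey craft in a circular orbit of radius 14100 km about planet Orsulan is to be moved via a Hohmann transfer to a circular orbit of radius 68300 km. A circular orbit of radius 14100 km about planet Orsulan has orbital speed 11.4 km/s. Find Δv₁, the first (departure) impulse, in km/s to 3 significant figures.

Δv₁ = 3.28 km/s

From the circular-orbit relation v² = μ/r at r = 14100 km: μ = v²r = (11.4)² × 14100 = 1.83244×10^6 km³/s².
The Hohmann ellipse has a_t = (r₁ + r₂)/2 = 41200 km.
On the circular orbit at r = 14100 km, v_c = √(μ/r) = 11.400 km/s.
Transfer-orbit speed at the same r (vis-viva, a = a_t): v_t = √[μ(2/r − 1/a_t)] = 14.678 km/s.
Δv₁ = |v_t − v_c| = |14.678 − 11.400| = 3.278 km/s.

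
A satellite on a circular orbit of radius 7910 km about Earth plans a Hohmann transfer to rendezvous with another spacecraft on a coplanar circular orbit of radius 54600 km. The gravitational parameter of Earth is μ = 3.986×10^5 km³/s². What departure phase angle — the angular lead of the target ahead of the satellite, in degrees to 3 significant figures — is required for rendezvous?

Transfer-ellipse semi-major axis a_t = (r₁ + r₂)/2 = (7910 + 54600)/2 = 31255 km.
Transfer time t = π√(a_t³/μ) = 27495 s.
Target angular speed ω₂ = √(μ/r₂³) = 4.9486×10^-5 rad/s.
Angle swept by the target during transfer: ω₂·t = 1.3606 rad = 77.96°.
Arrival is 180° from departure on the ellipse, so φ = 180° − 77.96° = 102°.

φ = 102°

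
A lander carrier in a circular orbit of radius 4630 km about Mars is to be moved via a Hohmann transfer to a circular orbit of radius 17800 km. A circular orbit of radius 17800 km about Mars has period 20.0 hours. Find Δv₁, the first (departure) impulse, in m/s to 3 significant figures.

Δv₁ = 791 m/s

From Kepler's third law T² = 4π²r³/μ at r = 17800 km, T = 20.0 hours = 20.0 × 3600 s = 72000 s: μ = 4π²r³/T² = 42949.2 km³/s².
The Hohmann ellipse has a_t = (r₁ + r₂)/2 = 11215 km.
Circular speed at r = 4630 km: v_c = √(μ/r) = 3.0457 km/s.
Vis-viva on the transfer ellipse at r = 4630 km gives v_t = √[μ(2/r − 1/a_t)] = 3.8370 km/s.
Δv₁ = |v_t − v_c| = |3.8370 − 3.0457| = 0.7913 km/s.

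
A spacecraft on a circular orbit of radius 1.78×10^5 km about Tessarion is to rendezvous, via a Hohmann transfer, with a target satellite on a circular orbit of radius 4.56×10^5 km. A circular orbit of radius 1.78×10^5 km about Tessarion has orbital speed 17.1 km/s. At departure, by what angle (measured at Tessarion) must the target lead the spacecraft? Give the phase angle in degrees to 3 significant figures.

From the circular-orbit relation v² = μ/r at r = 1.78×10^5 km: μ = v²r = (17.1)² × 1.78×10^5 = 5.20490×10^7 km³/s².
Transfer-ellipse semi-major axis a_t = (r₁ + r₂)/2 = (1.780×10^5 + 4.560×10^5)/2 = 3.170×10^5 km.
The half-period of the transfer ellipse is t = π√(a_t³/μ) = 77720 s.
Target angular speed ω₂ = √(μ/r₂³) = 2.343×10^-5 rad/s.
Angle swept by the target during transfer: ω₂·t = 1.821 rad = 104.3°.
The spacecraft traverses 180° on the transfer ellipse, so the target must lead by 180° − 104.3° = 75.7°.

φ = 75.7°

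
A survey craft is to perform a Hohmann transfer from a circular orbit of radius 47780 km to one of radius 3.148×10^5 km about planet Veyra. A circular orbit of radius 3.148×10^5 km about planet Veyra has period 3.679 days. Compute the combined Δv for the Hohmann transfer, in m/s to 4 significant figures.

From Kepler's third law T² = 4π²r³/μ at r = 3.148×10^5 km, T = 3.679 days = 3.679 × 86400 s = 3.178656×10^5 s: μ = 4π²r³/T² = 1.21892×10^7 km³/s².
Semi-major axis of the transfer orbit: a_t = (47780 + 3.148×10^5)/2 = 1.8129×10^5 km.
Circular speed at r₁: v₁ = √(μ/r₁) = √(1.21892×10^7/47780) = 15.972 km/s.
On the transfer ellipse at r₁, v² = μ(2/r − 1/a) gives v_p = √[μ(2/r₁ − 1/a_t)] = 21.047 km/s.
First burn Δv₁ = |v_p − v₁| = 5.075 km/s.
At r₂, v₂ = √(μ/r₂) = 6.223 km/s.
Transfer-orbit speed at r₂: v_a = √[μ(2/r₂ − 1/a_t)] = 3.195 km/s.
Second burn Δv₂ = |v₂ − v_a| = 3.028 km/s.
Δv = Δv₁ + Δv₂ = 5.075 + 3.028 = 8.103 km/s.

Δv = 8103 m/s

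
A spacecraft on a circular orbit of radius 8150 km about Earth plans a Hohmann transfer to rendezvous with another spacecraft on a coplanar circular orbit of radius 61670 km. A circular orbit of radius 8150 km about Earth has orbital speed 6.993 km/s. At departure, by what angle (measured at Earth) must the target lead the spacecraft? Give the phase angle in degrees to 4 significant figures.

From the circular-orbit relation v² = μ/r at r = 8150 km: μ = v²r = (6.993)² × 8150 = 3.98552×10^5 km³/s².
The Hohmann ellipse has a_t = (r₁ + r₂)/2 = 34910 km.
Transfer time t = π√(a_t³/μ) = 32460 s.
The target's mean motion on its circular orbit is ω₂ = √(μ/r₂³) = 4.122×10^-5 rad/s.
Angle swept by the target during transfer: ω₂·t = 1.338 rad = 76.66°.
Arrival is 180° from departure on the ellipse, so φ = 180° − 76.66° = 103.3°.

φ = 103.3°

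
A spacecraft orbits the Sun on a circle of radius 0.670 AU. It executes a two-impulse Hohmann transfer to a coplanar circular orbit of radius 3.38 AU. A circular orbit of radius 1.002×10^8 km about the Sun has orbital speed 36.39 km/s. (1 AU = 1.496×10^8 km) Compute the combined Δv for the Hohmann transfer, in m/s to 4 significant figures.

Δv = 17500 m/s

From the circular-orbit relation v² = μ/r at r = 1.002×10^8 km: μ = v²r = (36.39)² × 1.002×10^8 = 1.32688×10^11 km³/s².
In km: r₁ = 0.670 × 1.496×10^8 = 1.00232×10^8 km; r₂ = 3.38 × 1.496×10^8 = 5.05648×10^8 km.
The Hohmann ellipse has a_t = (r₁ + r₂)/2 = 3.0294×10^8 km.
Circular speed at r₁: v₁ = √(μ/r₁) = √(1.32688×10^11/1.00232×10^8) = 36.384 km/s.
Transfer-orbit speed at r₁ (v² = μ(2/r − 1/a)): v_p = √[μ(2/r₁ − 1/a_t)] = 47.007 km/s.
First burn Δv₁ = |v_p − v₁| = 10.62 km/s.
Circular speed at r₂: v₂ = √(μ/r₂) = 16.199 km/s.
Transfer-orbit speed at r₂: v_a = √[μ(2/r₂ − 1/a_t)] = 9.3179 km/s.
Second burn Δv₂ = |v₂ − v_a| = 6.881 km/s.
Total Δv = Δv₁ + Δv₂ = 17.50 km/s.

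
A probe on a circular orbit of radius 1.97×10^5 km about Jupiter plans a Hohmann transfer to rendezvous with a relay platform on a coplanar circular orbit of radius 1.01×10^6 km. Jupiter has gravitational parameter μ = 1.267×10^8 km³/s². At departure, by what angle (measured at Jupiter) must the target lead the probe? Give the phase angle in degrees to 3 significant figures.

Semi-major axis of the transfer orbit: a_t = (1.970×10^5 + 1.010×10^6)/2 = 6.035×10^5 km.
Transfer time t = π√(a_t³/μ) = 1.3085×10^5 s.
Target angular speed ω₂ = √(μ/r₂³) = 1.1089×10^-5 rad/s.
Angle swept by the target during transfer: ω₂·t = 1.451 rad = 83.14°.
The probe traverses 180° on the transfer ellipse, so the target must lead by 180° − 83.14° = 96.9°.

φ = 96.9°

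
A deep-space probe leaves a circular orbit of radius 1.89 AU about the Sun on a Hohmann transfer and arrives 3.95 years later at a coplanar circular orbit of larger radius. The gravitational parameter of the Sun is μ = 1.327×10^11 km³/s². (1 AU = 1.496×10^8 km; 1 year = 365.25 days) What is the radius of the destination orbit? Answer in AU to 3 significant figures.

In km: r₁ = 1.89 × 1.496×10^8 = 2.82744×10^8 km.
Transfer time t = 3.95 years × 365.25 × 86400 s = 1.2465252×10^8 s, and t = π√(a_t³/μ).
So a_t = (μ t²/π²)^(1/3) = (1.327×10^11 × (1.2465252×10^8)² / π²)^(1/3) = 5.9337×10^8 km.
Since a_t = (r₁ + r₂)/2, r₂ = 2a_t − r₁ = 2×5.9337×10^8 − 2.82744×10^8 = 9.03996×10^8 km.
In AU: r₂ = 9.03996×10^8 / 1.496×10^8 = 6.04 AU.

r₂ = 6.04 AU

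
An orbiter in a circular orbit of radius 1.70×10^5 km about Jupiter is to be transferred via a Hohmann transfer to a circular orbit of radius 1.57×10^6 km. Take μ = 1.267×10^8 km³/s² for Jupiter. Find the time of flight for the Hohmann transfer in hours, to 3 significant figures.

The Hohmann ellipse has a_t = (r₁ + r₂)/2 = 8.700×10^5 km.
Half the transfer-orbit period gives t = π√(a_t³/μ) = 2.265×10^5 s.
Converting: 2.265×10^5 s ÷ 3600 s/hour = 62.9 hours.

t = 62.9 hours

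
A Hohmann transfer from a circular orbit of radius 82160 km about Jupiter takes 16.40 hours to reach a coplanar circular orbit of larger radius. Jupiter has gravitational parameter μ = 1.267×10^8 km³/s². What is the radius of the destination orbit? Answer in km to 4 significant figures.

Transfer time t = 16.40 hours = 59040 s, and t = π√(a_t³/μ).
So a_t = (μ t²/π²)^(1/3) = (1.267×10^8 × (59040)² / π²)^(1/3) = 3.5502×10^5 km.
Since a_t = (r₁ + r₂)/2, r₂ = 2a_t − r₁ = 2×3.5502×10^5 − 82160 = 6.2788×10^5 km.

r₂ = 6.279×10^5 km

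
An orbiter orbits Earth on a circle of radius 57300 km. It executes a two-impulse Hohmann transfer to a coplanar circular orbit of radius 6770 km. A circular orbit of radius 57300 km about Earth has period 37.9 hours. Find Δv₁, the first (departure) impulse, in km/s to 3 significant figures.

From Kepler's third law T² = 4π²r³/μ at r = 57300 km, T = 37.9 hours = 37.9 × 3600 s = 1.3644×10^5 s: μ = 4π²r³/T² = 3.98970×10^5 km³/s².
The Hohmann ellipse has a_t = (r₁ + r₂)/2 = 32035 km.
Circular speed at r = 57300 km: v_c = √(μ/r) = 2.639 km/s.
Transfer-orbit speed at the same r (vis-viva, a = a_t): v_t = √[μ(2/r − 1/a_t)] = 1.213 km/s.
Δv₁ = |v_t − v_c| = |1.213 − 2.639| = 1.426 km/s.

Δv₁ = 1.43 km/s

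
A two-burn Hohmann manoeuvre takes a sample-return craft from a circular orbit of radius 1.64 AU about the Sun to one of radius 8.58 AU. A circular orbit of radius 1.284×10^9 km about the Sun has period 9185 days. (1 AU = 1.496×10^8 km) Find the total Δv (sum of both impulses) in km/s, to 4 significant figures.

From Kepler's third law T² = 4π²r³/μ at r = 1.284×10^9 km, T = 9185 days = 9185 × 86400 s = 7.93584×10^8 s: μ = 4π²r³/T² = 1.32699×10^11 km³/s².
In km: r₁ = 1.64 × 1.496×10^8 = 2.45344×10^8 km; r₂ = 8.58 × 1.496×10^8 = 1.283568×10^9 km.
Semi-major axis of the transfer orbit: a_t = (2.45344×10^8 + 1.283568×10^9)/2 = 7.64456×10^8 km.
Circular speed at r₁: v₁ = √(μ/r₁) = √(1.32699×10^11/2.45344×10^8) = 23.257 km/s.
Transfer-orbit speed at r₁ (vis-viva): v_p = √[μ(2/r₁ − 1/a_t)] = 30.136 km/s.
First burn Δv₁ = |v_p − v₁| = 6.879 km/s.
At r₂, v₂ = √(μ/r₂) = 10.168 km/s.
Transfer-orbit speed at r₂: v_a = √[μ(2/r₂ − 1/a_t)] = 5.7602 km/s.
Second burn Δv₂ = |v₂ − v_a| = 4.408 km/s.
Δv = Δv₁ + Δv₂ = 6.879 + 4.408 = 11.29 km/s.

Δv = 11.29 km/s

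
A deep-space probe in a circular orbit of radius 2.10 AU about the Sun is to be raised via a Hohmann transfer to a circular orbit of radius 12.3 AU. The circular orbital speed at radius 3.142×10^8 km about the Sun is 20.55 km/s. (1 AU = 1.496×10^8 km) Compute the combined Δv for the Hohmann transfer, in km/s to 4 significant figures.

Δv = 10.22 km/s

From the circular-orbit relation v² = μ/r at r = 3.142×10^8 km: μ = v²r = (20.55)² × 3.142×10^8 = 1.32687×10^11 km³/s².
In km: r₁ = 2.10 × 1.496×10^8 = 3.1416×10^8 km; r₂ = 12.3 × 1.496×10^8 = 1.84008×10^9 km.
Semi-major axis of the transfer orbit: a_t = (3.1416×10^8 + 1.84008×10^9)/2 = 1.07712×10^9 km.
Circular speed at r₁: v₁ = √(μ/r₁) = √(1.32687×10^11/3.1416×10^8) = 20.55 km/s.
On the transfer ellipse at r₁, v² = μ(2/r − 1/a) gives v_p = √[μ(2/r₁ − 1/a_t)] = 26.86 km/s.
First burn Δv₁ = |v_p − v₁| = 6.310 km/s.
Circular speed at r₂: v₂ = √(μ/r₂) = 8.492 km/s.
Transfer-orbit speed at r₂: v_a = √[μ(2/r₂ − 1/a_t)] = 4.586 km/s.
Second burn Δv₂ = |v₂ − v_a| = 3.906 km/s.
Total Δv = Δv₁ + Δv₂ = 10.22 km/s.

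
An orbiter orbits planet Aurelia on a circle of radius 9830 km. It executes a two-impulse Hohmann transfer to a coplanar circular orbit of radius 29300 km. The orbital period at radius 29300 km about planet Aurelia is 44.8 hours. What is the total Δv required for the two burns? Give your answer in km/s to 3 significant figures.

Δv = 0.773 km/s

From Kepler's third law T² = 4π²r³/μ at r = 29300 km, T = 44.8 hours = 44.8 × 3600 s = 1.6128×10^5 s: μ = 4π²r³/T² = 38177.0 km³/s².
Transfer-ellipse semi-major axis a_t = (r₁ + r₂)/2 = (9830 + 29300)/2 = 19565 km.
At r₁ the circular-orbit speed is v₁ = √(μ/r₁) = 1.97072 km/s.
Transfer-orbit speed at r₁ (vis-viva): v_p = √[μ(2/r₁ − 1/a_t)] = 2.41167 km/s.
First burn Δv₁ = |v_p − v₁| = 0.44095 km/s.
Circular speed at r₂: v₂ = √(μ/r₂) = 1.141476 km/s.
Transfer-orbit speed at r₂: v_a = √[μ(2/r₂ − 1/a_t)] = 0.8091030 km/s.
Second burn Δv₂ = |v₂ − v_a| = 0.33237 km/s.
Δv = Δv₁ + Δv₂ = 0.44095 + 0.33237 = 0.7733 km/s.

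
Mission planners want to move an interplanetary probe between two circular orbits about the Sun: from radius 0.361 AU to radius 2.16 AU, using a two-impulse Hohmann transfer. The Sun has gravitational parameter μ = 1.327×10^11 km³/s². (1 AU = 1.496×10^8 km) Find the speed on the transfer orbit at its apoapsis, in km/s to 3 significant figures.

v = 10.8 km/s

In km: r₁ = 0.361 × 1.496×10^8 = 5.40056×10^7 km; r₂ = 2.16 × 1.496×10^8 = 3.23136×10^8 km.
The Hohmann ellipse has a_t = (r₁ + r₂)/2 = 1.885708×10^8 km.
The apoapsis of the transfer ellipse is at r = 3.23136×10^8 km.
From the vis-viva equation, v = √[μ(2/r − 1/a_t)] = 10.84 km/s.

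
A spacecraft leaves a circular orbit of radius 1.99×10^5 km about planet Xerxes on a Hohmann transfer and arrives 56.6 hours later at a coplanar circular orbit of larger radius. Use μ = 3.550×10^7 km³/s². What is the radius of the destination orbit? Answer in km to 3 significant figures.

Transfer time t = 56.6 hours = 2.0376×10^5 s, and t = π√(a_t³/μ).
So a_t = (μ t²/π²)^(1/3) = (3.550×10^7 × (2.0376×10^5)² / π²)^(1/3) = 5.3054×10^5 km.
Since a_t = (r₁ + r₂)/2, r₂ = 2a_t − r₁ = 2×5.3054×10^5 − 1.990×10^5 = 8.6208×10^5 km.

r₂ = 8.62×10^5 km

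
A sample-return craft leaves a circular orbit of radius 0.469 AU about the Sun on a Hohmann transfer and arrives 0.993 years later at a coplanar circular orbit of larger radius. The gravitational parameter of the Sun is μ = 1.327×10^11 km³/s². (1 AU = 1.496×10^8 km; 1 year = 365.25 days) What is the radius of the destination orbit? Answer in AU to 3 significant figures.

r₂ = 2.69 AU

In km: r₁ = 0.469 × 1.496×10^8 = 7.01624×10^7 km.
Transfer time t = 0.993 years × 365.25 × 86400 s = 3.13366968×10^7 s, and t = π√(a_t³/μ).
So a_t = (μ t²/π²)^(1/3) = (1.327×10^11 × (3.13366968×10^7)² / π²)^(1/3) = 2.3635×10^8 km.
Since a_t = (r₁ + r₂)/2, r₂ = 2a_t − r₁ = 2×2.3635×10^8 − 7.01624×10^7 = 4.025376×10^8 km.
In AU: r₂ = 4.025376×10^8 / 1.496×10^8 = 2.69 AU.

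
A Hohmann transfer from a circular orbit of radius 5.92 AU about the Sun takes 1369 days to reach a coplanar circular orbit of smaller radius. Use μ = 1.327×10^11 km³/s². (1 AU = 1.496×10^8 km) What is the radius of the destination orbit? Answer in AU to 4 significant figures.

r₂ = 1.740 AU

In km: r₁ = 5.92 × 1.496×10^8 = 8.85632×10^8 km.
Transfer time t = 1369 days = 1.182816×10^8 s, and t = π√(a_t³/μ).
So a_t = (μ t²/π²)^(1/3) = (1.327×10^11 × (1.182816×10^8)² / π²)^(1/3) = 5.7297×10^8 km.
Since a_t = (r₁ + r₂)/2, r₂ = 2a_t − r₁ = 2×5.7297×10^8 − 8.85632×10^8 = 2.60308×10^8 km.
In AU: r₂ = 2.60308×10^8 / 1.496×10^8 = 1.740 AU.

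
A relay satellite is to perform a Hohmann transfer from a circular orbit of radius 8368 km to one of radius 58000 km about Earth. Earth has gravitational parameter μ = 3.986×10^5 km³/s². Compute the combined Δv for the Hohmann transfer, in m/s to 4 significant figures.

Semi-major axis of the transfer orbit: a_t = (8368 + 58000)/2 = 33184 km.
Circular speed at r₁: v₁ = √(μ/r₁) = √(3.986×10^5/8368) = 6.9017 km/s.
On the transfer ellipse at r₁, v² = μ(2/r − 1/a) gives v_p = √[μ(2/r₁ − 1/a_t)] = 9.1245 km/s.
First burn Δv₁ = |v_p − v₁| = 2.223 km/s.
At r₂, v₂ = √(μ/r₂) = 2.6215 km/s.
Transfer-orbit speed at r₂: v_a = √[μ(2/r₂ − 1/a_t)] = 1.3164 km/s.
Second burn Δv₂ = |v₂ − v_a| = 1.305 km/s.
Δv = Δv₁ + Δv₂ = 2.223 + 1.305 = 3.528 km/s.

Δv = 3528 m/s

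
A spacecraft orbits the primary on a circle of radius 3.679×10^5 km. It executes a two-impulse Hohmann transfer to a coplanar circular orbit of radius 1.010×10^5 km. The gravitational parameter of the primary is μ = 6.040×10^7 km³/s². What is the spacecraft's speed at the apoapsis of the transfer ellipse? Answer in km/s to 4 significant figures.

Transfer-ellipse semi-major axis a_t = (r₁ + r₂)/2 = (3.679×10^5 + 1.010×10^5)/2 = 2.3445×10^5 km.
At apoapsis, r = 3.679×10^5 km.
Vis-viva: v = √[μ(2/r − 1/a_t)] = √[6.040×10^7 × (2/3.679×10^5 − 1/2.3445×10^5)] = 8.410 km/s.

v = 8.410 km/s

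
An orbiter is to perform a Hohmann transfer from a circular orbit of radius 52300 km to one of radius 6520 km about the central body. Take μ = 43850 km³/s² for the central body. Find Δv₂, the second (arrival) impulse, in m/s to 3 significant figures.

Δv₂ = 865 m/s

The Hohmann ellipse has a_t = (r₁ + r₂)/2 = 29410 km.
On the circular orbit at r = 6520 km, v_c = √(μ/r) = 2.593 km/s.
Vis-viva on the transfer ellipse at r = 6520 km gives v_t = √[μ(2/r − 1/a_t)] = 3.458 km/s.
Δv₂ = |v_t − v_c| = |3.458 − 2.593| = 0.8650 km/s.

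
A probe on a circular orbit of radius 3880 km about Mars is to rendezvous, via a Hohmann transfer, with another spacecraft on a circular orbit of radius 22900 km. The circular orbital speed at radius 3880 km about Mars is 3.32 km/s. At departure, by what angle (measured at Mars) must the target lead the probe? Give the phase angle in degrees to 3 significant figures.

From the circular-orbit relation v² = μ/r at r = 3880 km: μ = v²r = (3.32)² × 3880 = 42766.9 km³/s².
The Hohmann ellipse has a_t = (r₁ + r₂)/2 = 13390 km.
Transfer time t = π√(a_t³/μ) = 23537.85 s.
Target angular speed ω₂ = √(μ/r₂³) = 5.967614×10^-5 rad/s.
Angle swept by the target during transfer: ω₂·t = 1.4046 rad = 80.48°.
The probe traverses 180° on the transfer ellipse, so the target must lead by 180° − 80.48° = 99.5°.

φ = 99.5°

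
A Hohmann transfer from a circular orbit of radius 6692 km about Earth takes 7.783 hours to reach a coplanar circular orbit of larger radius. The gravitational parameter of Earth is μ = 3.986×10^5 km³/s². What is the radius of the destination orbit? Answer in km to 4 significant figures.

Transfer time t = 7.783 hours = 28018.8 s, and t = π√(a_t³/μ).
So a_t = (μ t²/π²)^(1/3) = (3.986×10^5 × (28018.8)² / π²)^(1/3) = 31650 km.
Since a_t = (r₁ + r₂)/2, r₂ = 2a_t − r₁ = 2×31650 − 6692 = 56608 km.

r₂ = 56610 km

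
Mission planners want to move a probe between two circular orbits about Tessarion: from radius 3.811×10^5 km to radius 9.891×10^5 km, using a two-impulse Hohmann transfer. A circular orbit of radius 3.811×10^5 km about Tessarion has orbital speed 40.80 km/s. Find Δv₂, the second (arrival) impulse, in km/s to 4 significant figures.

Δv₂ = 6.437 km/s

From the circular-orbit relation v² = μ/r at r = 3.811×10^5 km: μ = v²r = (40.80)² × 3.811×10^5 = 6.34394×10^8 km³/s².
The Hohmann ellipse has a_t = (r₁ + r₂)/2 = 6.851×10^5 km.
Circular speed at r = 9.891×10^5 km: v_c = √(μ/r) = 25.326 km/s.
Transfer-orbit speed at the same r (vis-viva, a = a_t): v_t = √[μ(2/r − 1/a_t)] = 18.889 km/s.
Δv₂ = |v_t − v_c| = |18.889 − 25.326| = 6.437 km/s.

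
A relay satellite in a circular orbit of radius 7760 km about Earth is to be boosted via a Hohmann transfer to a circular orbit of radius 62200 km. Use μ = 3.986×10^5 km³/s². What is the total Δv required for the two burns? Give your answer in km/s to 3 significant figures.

Δv = 3.73 km/s

The Hohmann ellipse has a_t = (r₁ + r₂)/2 = 34980 km.
At r₁ the circular-orbit speed is v₁ = √(μ/r₁) = 7.167 km/s.
Transfer-orbit speed at r₁ (v² = μ(2/r − 1/a)): v_p = √[μ(2/r₁ − 1/a_t)] = 9.557 km/s.
First burn Δv₁ = |v_p − v₁| = 2.390 km/s.
At r₂, v₂ = √(μ/r₂) = 2.531 km/s.
Transfer-orbit speed at r₂: v_a = √[μ(2/r₂ − 1/a_t)] = 1.192 km/s.
Second burn Δv₂ = |v₂ − v_a| = 1.339 km/s.
Total Δv = Δv₁ + Δv₂ = 3.729 km/s.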